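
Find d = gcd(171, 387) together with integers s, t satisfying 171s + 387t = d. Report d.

9

Repeated division:
387 = 2·171 + 45
171 = 3·45 + 36
45 = 1·36 + 9
36 = 4·9 + 0
gcd(171, 387) = 9.
Back-substituting:
9 = 45 − 36
9 = −171 + 4·45
9 = 4·387 − 9·171
So 9 = (4)·387 + (-9)·171.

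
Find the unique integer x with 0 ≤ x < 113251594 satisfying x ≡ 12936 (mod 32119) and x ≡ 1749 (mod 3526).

86445165

Write x = 12936 + 32119·k. Then 32119·k ≡ 1749 − 12936 ≡ 2917 (mod 3526).
Need 32119⁻¹ mod 3526. Extended Euclid on (3526, 385):
3526 = 9·385 + 61
385 = 6·61 + 19
61 = 3·19 + 4
19 = 4·4 + 3
4 = 1·3 + 1
3 = 3·1 + 0
Back-substitute:
1 = 4 − 3
1 = −19 + 5·4
1 = 5·61 − 16·19
1 = −16·385 + 101·61
1 = 101·3526 − 925·385
32119⁻¹ ≡ 2601 (mod 3526), so k ≡ 2601·2917 ≡ 2691 (mod 3526).
x = 12936 + 32119·2691 = 86445165.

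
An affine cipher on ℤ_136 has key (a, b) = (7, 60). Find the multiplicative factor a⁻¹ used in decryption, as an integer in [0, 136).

39

gcd(136, 7) by repeated division:
136 = 19×7 + 3
7 = 2×3 + 1
3 = 3×1 + 0
gcd = 1, so the inverse exists. Back-substitute:
1 = 7 − 2·3
1 = −2·136 + 39·7
So 7·39 ≡ 1 (mod 136).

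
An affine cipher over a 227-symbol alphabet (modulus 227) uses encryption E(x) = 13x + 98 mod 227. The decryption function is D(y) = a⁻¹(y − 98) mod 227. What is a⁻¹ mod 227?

Apply the Euclidean algorithm to 227 and 13:
227 = 17·13 + 6
13 = 2·6 + 1
6 = 6·1 + 0
The gcd is 1. Working backward:
1 = 13 − 2·6
1 = −2·227 + 35·13
So 13·35 ≡ 1 (mod 227).

35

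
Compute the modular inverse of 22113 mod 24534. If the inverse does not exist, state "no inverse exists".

no inverse exists

Compute gcd(22113, 24534):
24534 = 1·22113 + 2421
22113 = 9·2421 + 324
2421 = 7·324 + 153
324 = 2·153 + 18
153 = 8·18 + 9
18 = 2·9 + 0
The gcd is 9, not 1, hence no inverse exists.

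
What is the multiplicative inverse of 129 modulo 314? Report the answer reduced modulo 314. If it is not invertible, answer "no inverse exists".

Run Euclid on (314, 129):
314 = 2·129 + 56
129 = 2·56 + 17
56 = 3·17 + 5
17 = 3·5 + 2
5 = 2·2 + 1
2 = 2·1 + 0
gcd = 1, so the inverse exists. Back-substitute:
1 = 5 − 2·2
1 = −2·17 + 7·5
1 = 7·56 − 23·17
1 = −23·129 + 53·56
1 = 53·314 − 129·129
Hence 129⁻¹ ≡ -129 ≡ 185 (mod 314).

185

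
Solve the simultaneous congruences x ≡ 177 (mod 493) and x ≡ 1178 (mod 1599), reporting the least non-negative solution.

493670

Write x = 177 + 493·k. Then 493·k ≡ 1178 − 177 ≡ 1001 (mod 1599).
Need 493⁻¹ mod 1599. Extended Euclid on (1599, 493):
1599 = 3*493 + 120
493 = 4*120 + 13
120 = 9*13 + 3
13 = 4*3 + 1
3 = 3*1 + 0
Back-substitute:
1 = 13 − 4·3
1 = −4·120 + 37·13
1 = 37·493 − 152·120
1 = −152·1599 + 493·493
493⁻¹ ≡ 493 (mod 1599), so k ≡ 493·1001 ≡ 1001 (mod 1599).
x = 177 + 493·1001 = 493670.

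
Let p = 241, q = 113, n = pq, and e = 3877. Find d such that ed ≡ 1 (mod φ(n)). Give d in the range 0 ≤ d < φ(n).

φ(n) = (p−1)(q−1) = 240·112 = 26880.
Need d with 3877·d ≡ 1 (mod 26880). Apply the extended Euclidean algorithm:
26880 = 6*3877 + 3618
3877 = 1*3618 + 259
3618 = 13*259 + 251
259 = 1*251 + 8
251 = 31*8 + 3
8 = 2*3 + 2
3 = 1*2 + 1
2 = 2*1 + 0
Back-substitute:
1 = 3 − 2
1 = −8 + 3·3
1 = 3·251 − 94·8
1 = −94·259 + 97·251
1 = 97·3618 − 1355·259
1 = −1355·3877 + 1452·3618
1 = 1452·26880 − 10067·3877
So 3877·(-10067) ≡ 1 (mod 26880), hence d ≡ -10067 ≡ 16813 (mod 26880).

16813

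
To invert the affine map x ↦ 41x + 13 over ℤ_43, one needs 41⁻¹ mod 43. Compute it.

gcd(43, 41) by repeated division:
43 = 1*41 + 2
41 = 20*2 + 1
2 = 2*1 + 0
Since gcd(41, 43) = 1, back-substitute to write 1 as a combination:
1 = 41 − 20·2
1 = −20·43 + 21·41
So 41·21 ≡ 1 (mod 43).

21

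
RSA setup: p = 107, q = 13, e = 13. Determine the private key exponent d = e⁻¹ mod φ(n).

φ(n) = (p−1)(q−1) = 106·12 = 1272.
Need d with 13·d ≡ 1 (mod 1272). Apply the extended Euclidean algorithm:
1272 = 97*13 + 11
13 = 1*11 + 2
11 = 5*2 + 1
2 = 2*1 + 0
Back-substitute:
1 = 11 − 5·2
1 = −5·13 + 6·11
1 = 6·1272 − 587·13
So 13·(-587) ≡ 1 (mod 1272), hence d ≡ -587 ≡ 685 (mod 1272).

685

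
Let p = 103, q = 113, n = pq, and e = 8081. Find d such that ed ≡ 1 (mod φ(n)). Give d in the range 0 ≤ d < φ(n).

7313

φ(n) = (p−1)(q−1) = 102·112 = 11424.
Need d with 8081·d ≡ 1 (mod 11424). Apply the extended Euclidean algorithm:
11424 = 1·8081 + 3343
8081 = 2·3343 + 1395
3343 = 2·1395 + 553
1395 = 2·553 + 289
553 = 1·289 + 264
289 = 1·264 + 25
264 = 10·25 + 14
25 = 1·14 + 11
14 = 1·11 + 3
11 = 3·3 + 2
3 = 1·2 + 1
2 = 2·1 + 0
Back-substitute:
1 = 3 − 2
1 = −11 + 4·3
1 = 4·14 − 5·11
1 = −5·25 + 9·14
1 = 9·264 − 95·25
1 = −95·289 + 104·264
1 = 104·553 − 199·289
1 = −199·1395 + 502·553
1 = 502·3343 − 1203·1395
1 = −1203·8081 + 2908·3343
1 = 2908·11424 − 4111·8081
So 8081·(-4111) ≡ 1 (mod 11424), hence d ≡ -4111 ≡ 7313 (mod 11424).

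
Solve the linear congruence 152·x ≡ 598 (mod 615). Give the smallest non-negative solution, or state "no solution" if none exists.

449

First find gcd(152, 615):
615 = 4*152 + 7
152 = 21*7 + 5
7 = 1*5 + 2
5 = 2*2 + 1
2 = 2*1 + 0
gcd = 1, so a unique solution mod 615 exists.
Back-substitute for the Bézout coefficients:
1 = 5 − 2·2
1 = −2·7 + 3·5
1 = 3·152 − 65·7
1 = −65·615 + 263·152
So 152·(263) ≡ 1 (mod 615), giving 152⁻¹ ≡ 263.
x ≡ 152⁻¹·598 ≡ 263·598 ≡ 449 (mod 615).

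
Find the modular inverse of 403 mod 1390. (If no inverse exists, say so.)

Apply the Euclidean algorithm to 1390 and 403:
1390 = 3·403 + 181
403 = 2·181 + 41
181 = 4·41 + 17
41 = 2·17 + 7
17 = 2·7 + 3
7 = 2·3 + 1
3 = 3·1 + 0
The gcd is 1. Working backward:
1 = 7 − 2·3
1 = −2·17 + 5·7
1 = 5·41 − 12·17
1 = −12·181 + 53·41
1 = 53·403 − 118·181
1 = −118·1390 + 407·403
So 403·407 ≡ 1 (mod 1390).

407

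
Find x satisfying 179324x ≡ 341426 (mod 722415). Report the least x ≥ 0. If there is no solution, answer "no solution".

First find gcd(179324, 722415):
722415 = 4×179324 + 5119
179324 = 35×5119 + 159
5119 = 32×159 + 31
159 = 5×31 + 4
31 = 7×4 + 3
4 = 1×3 + 1
3 = 3×1 + 0
gcd = 1, so a unique solution mod 722415 exists.
Back-substitute for the Bézout coefficients:
1 = 4 − 3
1 = −31 + 8·4
1 = 8·159 − 41·31
1 = −41·5119 + 1320·159
1 = 1320·179324 − 46241·5119
1 = −46241·722415 + 186284·179324
So 179324·(186284) ≡ 1 (mod 722415), giving 179324⁻¹ ≡ 186284.
x ≡ 179324⁻¹·341426 ≡ 186284·341426 ≡ 61969 (mod 722415).

61969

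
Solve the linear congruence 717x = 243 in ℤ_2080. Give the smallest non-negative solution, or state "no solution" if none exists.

First find gcd(717, 2080):
2080 = 2*717 + 646
717 = 1*646 + 71
646 = 9*71 + 7
71 = 10*7 + 1
7 = 7*1 + 0
gcd = 1, so a unique solution mod 2080 exists.
Back-substitute for the Bézout coefficients:
1 = 71 − 10·7
1 = −10·646 + 91·71
1 = 91·717 − 101·646
1 = −101·2080 + 293·717
So 717·(293) ≡ 1 (mod 2080), giving 717⁻¹ ≡ 293.
x ≡ 717⁻¹·243 ≡ 293·243 ≡ 479 (mod 2080).

479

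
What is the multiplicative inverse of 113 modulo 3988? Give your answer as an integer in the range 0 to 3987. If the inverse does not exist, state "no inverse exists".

3141

Extended Euclidean algorithm:
3988 = 35×113 + 33
113 = 3×33 + 14
33 = 2×14 + 5
14 = 2×5 + 4
5 = 1×4 + 1
4 = 4×1 + 0
The gcd is 1. Working backward:
1 = 5 − 4
1 = −14 + 3·5
1 = 3·33 − 7·14
1 = −7·113 + 24·33
1 = 24·3988 − 847·113
Hence 113⁻¹ ≡ -847 ≡ 3141 (mod 3988).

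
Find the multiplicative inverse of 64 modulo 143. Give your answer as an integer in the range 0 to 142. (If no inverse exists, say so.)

38

Run Euclid on (143, 64):
143 = 2·64 + 15
64 = 4·15 + 4
15 = 3·4 + 3
4 = 1·3 + 1
3 = 3·1 + 0
Since gcd(64, 143) = 1, back-substitute to write 1 as a combination:
1 = 4 − 3
1 = −15 + 4·4
1 = 4·64 − 17·15
1 = −17·143 + 38·64
So 64·38 ≡ 1 (mod 143).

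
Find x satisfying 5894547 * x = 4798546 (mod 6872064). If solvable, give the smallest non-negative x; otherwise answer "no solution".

no solution

gcd(5894547, 6872064):
6872064 = 1·5894547 + 977517
5894547 = 6·977517 + 29445
977517 = 33·29445 + 5832
29445 = 5·5832 + 285
5832 = 20·285 + 132
285 = 2·132 + 21
132 = 6·21 + 6
21 = 3·6 + 3
6 = 2·3 + 0
gcd = 3, but 3 ∤ 4798546, so the congruence has no solution.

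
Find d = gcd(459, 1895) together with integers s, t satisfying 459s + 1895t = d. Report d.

1

Repeated division:
1895 = 4*459 + 59
459 = 7*59 + 46
59 = 1*46 + 13
46 = 3*13 + 7
13 = 1*7 + 6
7 = 1*6 + 1
6 = 6*1 + 0
gcd(459, 1895) = 1.
Working backward:
1 = 7 − 6
1 = −13 + 2·7
1 = 2·46 − 7·13
1 = −7·59 + 9·46
1 = 9·459 − 70·59
1 = −70·1895 + 289·459
So 1 = (-70)·1895 + (289)·459.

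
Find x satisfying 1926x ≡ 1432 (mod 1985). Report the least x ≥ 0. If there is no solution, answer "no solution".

1557

First find gcd(1926, 1985):
1985 = 1*1926 + 59
1926 = 32*59 + 38
59 = 1*38 + 21
38 = 1*21 + 17
21 = 1*17 + 4
17 = 4*4 + 1
4 = 4*1 + 0
gcd = 1, so a unique solution mod 1985 exists.
Back-substitute for the Bézout coefficients:
1 = 17 − 4·4
1 = −4·21 + 5·17
1 = 5·38 − 9·21
1 = −9·59 + 14·38
1 = 14·1926 − 457·59
1 = −457·1985 + 471·1926
So 1926·(471) ≡ 1 (mod 1985), giving 1926⁻¹ ≡ 471.
x ≡ 1926⁻¹·1432 ≡ 471·1432 ≡ 1557 (mod 1985).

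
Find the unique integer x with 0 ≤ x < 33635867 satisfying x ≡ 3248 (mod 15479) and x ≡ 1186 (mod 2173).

Write x = 3248 + 15479·k. Then 15479·k ≡ 1186 − 3248 ≡ 111 (mod 2173).
Need 15479⁻¹ mod 2173. Extended Euclid on (2173, 268):
2173 = 8*268 + 29
268 = 9*29 + 7
29 = 4*7 + 1
7 = 7*1 + 0
Back-substitute:
1 = 29 − 4·7
1 = −4·268 + 37·29
1 = 37·2173 − 300·268
15479⁻¹ ≡ 1873 (mod 2173), so k ≡ 1873·111 ≡ 1468 (mod 2173).
x = 3248 + 15479·1468 = 22726420.

22726420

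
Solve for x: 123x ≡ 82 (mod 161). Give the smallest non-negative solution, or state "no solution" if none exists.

First find gcd(123, 161):
161 = 1×123 + 38
123 = 3×38 + 9
38 = 4×9 + 2
9 = 4×2 + 1
2 = 2×1 + 0
gcd = 1, so a unique solution mod 161 exists.
Back-substitute for the Bézout coefficients:
1 = 9 − 4·2
1 = −4·38 + 17·9
1 = 17·123 − 55·38
1 = −55·161 + 72·123
So 123·(72) ≡ 1 (mod 161), giving 123⁻¹ ≡ 72.
x ≡ 123⁻¹·82 ≡ 72·82 ≡ 108 (mod 161).

108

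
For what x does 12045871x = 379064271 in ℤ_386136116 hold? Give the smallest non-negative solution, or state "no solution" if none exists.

186394957

First find gcd(12045871, 386136116):
386136116 = 32*12045871 + 668244
12045871 = 18*668244 + 17479
668244 = 38*17479 + 4042
17479 = 4*4042 + 1311
4042 = 3*1311 + 109
1311 = 12*109 + 3
109 = 36*3 + 1
3 = 3*1 + 0
gcd = 1, so a unique solution mod 386136116 exists.
Back-substitute for the Bézout coefficients:
1 = 109 − 36·3
1 = −36·1311 + 433·109
1 = 433·4042 − 1335·1311
1 = −1335·17479 + 5773·4042
1 = 5773·668244 − 220709·17479
1 = −220709·12045871 + 3978535·668244
1 = 3978535·386136116 − 127533829·12045871
So 12045871·(-127533829) ≡ 1 (mod 386136116), giving 12045871⁻¹ ≡ 258602287.
x ≡ 12045871⁻¹·379064271 ≡ 258602287·379064271 ≡ 186394957 (mod 386136116).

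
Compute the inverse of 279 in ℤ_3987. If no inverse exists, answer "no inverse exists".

Compute gcd(279, 3987):
3987 = 14*279 + 81
279 = 3*81 + 36
81 = 2*36 + 9
36 = 4*9 + 0
gcd(279, 3987) = 9 ≠ 1, so 279 has no multiplicative inverse modulo 3987.

no inverse exists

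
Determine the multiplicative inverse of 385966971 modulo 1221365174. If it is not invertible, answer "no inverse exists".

Apply the Euclidean algorithm to 1221365174 and 385966971:
1221365174 = 3*385966971 + 63464261
385966971 = 6*63464261 + 5181405
63464261 = 12*5181405 + 1287401
5181405 = 4*1287401 + 31801
1287401 = 40*31801 + 15361
31801 = 2*15361 + 1079
15361 = 14*1079 + 255
1079 = 4*255 + 59
255 = 4*59 + 19
59 = 3*19 + 2
19 = 9*2 + 1
2 = 2*1 + 0
The gcd is 1. Working backward:
1 = 19 − 9·2
1 = −9·59 + 28·19
1 = 28·255 − 121·59
1 = −121·1079 + 512·255
1 = 512·15361 − 7289·1079
1 = −7289·31801 + 15090·15361
1 = 15090·1287401 − 610889·31801
1 = −610889·5181405 + 2458646·1287401
1 = 2458646·63464261 − 30114641·5181405
1 = −30114641·385966971 + 183146492·63464261
1 = 183146492·1221365174 − 579554117·385966971
Thus 385966971·(-579554117) ≡ 1 (mod 1221365174); reducing, -579554117 mod 1221365174 = 641811057.

641811057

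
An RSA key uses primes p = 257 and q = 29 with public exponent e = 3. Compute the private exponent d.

4779

φ(n) = (p−1)(q−1) = 256·28 = 7168.
Need d with 3·d ≡ 1 (mod 7168). Apply the extended Euclidean algorithm:
7168 = 2389·3 + 1
3 = 3·1 + 0
Back-substitute:
1 = 7168 − 2389·3
So 3·(-2389) ≡ 1 (mod 7168), hence d ≡ -2389 ≡ 4779 (mod 7168).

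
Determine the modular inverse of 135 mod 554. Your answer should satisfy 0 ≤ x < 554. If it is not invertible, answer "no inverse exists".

435

Run Euclid on (554, 135):
554 = 4·135 + 14
135 = 9·14 + 9
14 = 1·9 + 5
9 = 1·5 + 4
5 = 1·4 + 1
4 = 4·1 + 0
Since gcd(135, 554) = 1, back-substitute to write 1 as a combination:
1 = 5 − 4
1 = −9 + 2·5
1 = 2·14 − 3·9
1 = −3·135 + 29·14
1 = 29·554 − 119·135
Hence 135⁻¹ ≡ -119 ≡ 435 (mod 554).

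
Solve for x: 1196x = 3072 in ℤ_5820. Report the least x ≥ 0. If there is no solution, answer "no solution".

387

First find gcd(1196, 5820):
5820 = 4*1196 + 1036
1196 = 1*1036 + 160
1036 = 6*160 + 76
160 = 2*76 + 8
76 = 9*8 + 4
8 = 2*4 + 0
gcd = 4 and 4 | 3072, so solutions exist. Divide through by 4: 299x ≡ 768 (mod 1455).
Now find 299⁻¹ mod 1455:
1455 = 4*299 + 259
299 = 1*259 + 40
259 = 6*40 + 19
40 = 2*19 + 2
19 = 9*2 + 1
2 = 2*1 + 0
Back-substitute:
1 = 19 − 9·2
1 = −9·40 + 19·19
1 = 19·259 − 123·40
1 = −123·299 + 142·259
1 = 142·1455 − 691·299
So 299·(-691) ≡ 1 (mod 1455), i.e. 299⁻¹ ≡ 764.
Then x ≡ 764·768 ≡ 387 (mod 1455); the smallest non-negative solution is x = 387.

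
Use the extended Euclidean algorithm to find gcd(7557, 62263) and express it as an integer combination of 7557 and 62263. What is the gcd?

Repeated division:
62263 = 8*7557 + 1807
7557 = 4*1807 + 329
1807 = 5*329 + 162
329 = 2*162 + 5
162 = 32*5 + 2
5 = 2*2 + 1
2 = 2*1 + 0
gcd(7557, 62263) = 1.
Working backward:
1 = 5 − 2·2
1 = −2·162 + 65·5
1 = 65·329 − 132·162
1 = −132·1807 + 725·329
1 = 725·7557 − 3032·1807
1 = −3032·62263 + 24981·7557
So 1 = (-3032)·62263 + (24981)·7557.

1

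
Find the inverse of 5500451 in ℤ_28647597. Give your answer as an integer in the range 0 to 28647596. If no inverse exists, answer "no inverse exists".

Compute gcd(5500451, 28647597):
28647597 = 5·5500451 + 1145342
5500451 = 4·1145342 + 919083
1145342 = 1·919083 + 226259
919083 = 4·226259 + 14047
226259 = 16·14047 + 1507
14047 = 9·1507 + 484
1507 = 3·484 + 55
484 = 8·55 + 44
55 = 1·44 + 11
44 = 4·11 + 0
gcd(5500451, 28647597) = 11 ≠ 1, so 5500451 has no multiplicative inverse modulo 28647597.

no inverse exists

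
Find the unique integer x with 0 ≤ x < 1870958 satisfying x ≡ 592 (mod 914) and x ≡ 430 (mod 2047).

Write x = 592 + 914·k. Then 914·k ≡ 430 − 592 ≡ 1885 (mod 2047).
Need 914⁻¹ mod 2047. Extended Euclid on (2047, 914):
2047 = 2×914 + 219
914 = 4×219 + 38
219 = 5×38 + 29
38 = 1×29 + 9
29 = 3×9 + 2
9 = 4×2 + 1
2 = 2×1 + 0
Back-substitute:
1 = 9 − 4·2
1 = −4·29 + 13·9
1 = 13·38 − 17·29
1 = −17·219 + 98·38
1 = 98·914 − 409·219
1 = −409·2047 + 916·914
914⁻¹ ≡ 916 (mod 2047), so k ≡ 916·1885 ≡ 1039 (mod 2047).
x = 592 + 914·1039 = 950238.

950238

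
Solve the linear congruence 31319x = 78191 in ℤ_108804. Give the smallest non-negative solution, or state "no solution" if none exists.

53701

First find gcd(31319, 108804):
108804 = 3*31319 + 14847
31319 = 2*14847 + 1625
14847 = 9*1625 + 222
1625 = 7*222 + 71
222 = 3*71 + 9
71 = 7*9 + 8
9 = 1*8 + 1
8 = 8*1 + 0
gcd = 1, so a unique solution mod 108804 exists.
Back-substitute for the Bézout coefficients:
1 = 9 − 8
1 = −71 + 8·9
1 = 8·222 − 25·71
1 = −25·1625 + 183·222
1 = 183·14847 − 1672·1625
1 = −1672·31319 + 3527·14847
1 = 3527·108804 − 12253·31319
So 31319·(-12253) ≡ 1 (mod 108804), giving 31319⁻¹ ≡ 96551.
x ≡ 31319⁻¹·78191 ≡ 96551·78191 ≡ 53701 (mod 108804).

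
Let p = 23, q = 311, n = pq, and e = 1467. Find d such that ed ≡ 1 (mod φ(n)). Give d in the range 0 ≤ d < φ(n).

6383

φ(n) = (p−1)(q−1) = 22·310 = 6820.
Need d with 1467·d ≡ 1 (mod 6820). Apply the extended Euclidean algorithm:
6820 = 4·1467 + 952
1467 = 1·952 + 515
952 = 1·515 + 437
515 = 1·437 + 78
437 = 5·78 + 47
78 = 1·47 + 31
47 = 1·31 + 16
31 = 1·16 + 15
16 = 1·15 + 1
15 = 15·1 + 0
Back-substitute:
1 = 16 − 15
1 = −31 + 2·16
1 = 2·47 − 3·31
1 = −3·78 + 5·47
1 = 5·437 − 28·78
1 = −28·515 + 33·437
1 = 33·952 − 61·515
1 = −61·1467 + 94·952
1 = 94·6820 − 437·1467
So 1467·(-437) ≡ 1 (mod 6820), hence d ≡ -437 ≡ 6383 (mod 6820).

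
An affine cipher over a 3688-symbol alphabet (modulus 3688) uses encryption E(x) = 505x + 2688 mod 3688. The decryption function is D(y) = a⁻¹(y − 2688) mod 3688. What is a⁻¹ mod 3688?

241

Extended Euclidean algorithm:
3688 = 7×505 + 153
505 = 3×153 + 46
153 = 3×46 + 15
46 = 3×15 + 1
15 = 15×1 + 0
gcd = 1, so the inverse exists. Back-substitute:
1 = 46 − 3·15
1 = −3·153 + 10·46
1 = 10·505 − 33·153
1 = −33·3688 + 241·505
So 505·241 ≡ 1 (mod 3688).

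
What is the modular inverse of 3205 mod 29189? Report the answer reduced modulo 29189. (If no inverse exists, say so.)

8570

Apply the Euclidean algorithm to 29189 and 3205:
29189 = 9×3205 + 344
3205 = 9×344 + 109
344 = 3×109 + 17
109 = 6×17 + 7
17 = 2×7 + 3
7 = 2×3 + 1
3 = 3×1 + 0
gcd = 1, so the inverse exists. Back-substitute:
1 = 7 − 2·3
1 = −2·17 + 5·7
1 = 5·109 − 32·17
1 = −32·344 + 101·109
1 = 101·3205 − 941·344
1 = −941·29189 + 8570·3205
So 3205·8570 ≡ 1 (mod 29189).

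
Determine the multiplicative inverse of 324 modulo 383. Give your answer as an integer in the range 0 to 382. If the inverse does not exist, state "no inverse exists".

370

Apply the Euclidean algorithm to 383 and 324:
383 = 1*324 + 59
324 = 5*59 + 29
59 = 2*29 + 1
29 = 29*1 + 0
gcd = 1, so the inverse exists. Back-substitute:
1 = 59 − 2·29
1 = −2·324 + 11·59
1 = 11·383 − 13·324
So 324·(-13) ≡ 1 (mod 383), and -13 ≡ 370 (mod 383).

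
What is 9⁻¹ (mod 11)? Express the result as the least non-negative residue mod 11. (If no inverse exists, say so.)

5

gcd(11, 9) by repeated division:
11 = 1·9 + 2
9 = 4·2 + 1
2 = 2·1 + 0
The gcd is 1. Working backward:
1 = 9 − 4·2
1 = −4·11 + 5·9
So 9·5 ≡ 1 (mod 11).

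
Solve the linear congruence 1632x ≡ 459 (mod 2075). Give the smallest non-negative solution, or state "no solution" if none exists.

1362

First find gcd(1632, 2075):
2075 = 1×1632 + 443
1632 = 3×443 + 303
443 = 1×303 + 140
303 = 2×140 + 23
140 = 6×23 + 2
23 = 11×2 + 1
2 = 2×1 + 0
gcd = 1, so a unique solution mod 2075 exists.
Back-substitute for the Bézout coefficients:
1 = 23 − 11·2
1 = −11·140 + 67·23
1 = 67·303 − 145·140
1 = −145·443 + 212·303
1 = 212·1632 − 781·443
1 = −781·2075 + 993·1632
So 1632·(993) ≡ 1 (mod 2075), giving 1632⁻¹ ≡ 993.
x ≡ 1632⁻¹·459 ≡ 993·459 ≡ 1362 (mod 2075).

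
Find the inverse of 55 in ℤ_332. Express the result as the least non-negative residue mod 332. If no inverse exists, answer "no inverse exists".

Extended Euclidean algorithm:
332 = 6×55 + 2
55 = 27×2 + 1
2 = 2×1 + 0
Since gcd(55, 332) = 1, back-substitute to write 1 as a combination:
1 = 55 − 27·2
1 = −27·332 + 163·55
So 55·163 ≡ 1 (mod 332).

163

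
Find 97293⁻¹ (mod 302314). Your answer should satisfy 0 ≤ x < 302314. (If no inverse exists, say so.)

9039

Run Euclid on (302314, 97293):
302314 = 3*97293 + 10435
97293 = 9*10435 + 3378
10435 = 3*3378 + 301
3378 = 11*301 + 67
301 = 4*67 + 33
67 = 2*33 + 1
33 = 33*1 + 0
The gcd is 1. Working backward:
1 = 67 − 2·33
1 = −2·301 + 9·67
1 = 9·3378 − 101·301
1 = −101·10435 + 312·3378
1 = 312·97293 − 2909·10435
1 = −2909·302314 + 9039·97293
So 97293·9039 ≡ 1 (mod 302314).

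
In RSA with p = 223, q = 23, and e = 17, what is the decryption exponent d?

φ(n) = (p−1)(q−1) = 222·22 = 4884.
Need d with 17·d ≡ 1 (mod 4884). Apply the extended Euclidean algorithm:
4884 = 287×17 + 5
17 = 3×5 + 2
5 = 2×2 + 1
2 = 2×1 + 0
Back-substitute:
1 = 5 − 2·2
1 = −2·17 + 7·5
1 = 7·4884 − 2011·17
So 17·(-2011) ≡ 1 (mod 4884), hence d ≡ -2011 ≡ 2873 (mod 4884).

2873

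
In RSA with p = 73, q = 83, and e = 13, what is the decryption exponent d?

φ(n) = (p−1)(q−1) = 72·82 = 5904.
Need d with 13·d ≡ 1 (mod 5904). Apply the extended Euclidean algorithm:
5904 = 454·13 + 2
13 = 6·2 + 1
2 = 2·1 + 0
Back-substitute:
1 = 13 − 6·2
1 = −6·5904 + 2725·13
So 13·2725 ≡ 1 (mod 5904), hence d = 2725.

2725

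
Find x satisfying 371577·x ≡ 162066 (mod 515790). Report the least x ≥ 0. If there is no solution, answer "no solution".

162898

First find gcd(371577, 515790):
515790 = 1*371577 + 144213
371577 = 2*144213 + 83151
144213 = 1*83151 + 61062
83151 = 1*61062 + 22089
61062 = 2*22089 + 16884
22089 = 1*16884 + 5205
16884 = 3*5205 + 1269
5205 = 4*1269 + 129
1269 = 9*129 + 108
129 = 1*108 + 21
108 = 5*21 + 3
21 = 7*3 + 0
gcd = 3 and 3 | 162066, so solutions exist. Divide through by 3: 123859x ≡ 54022 (mod 171930).
Now find 123859⁻¹ mod 171930:
171930 = 1*123859 + 48071
123859 = 2*48071 + 27717
48071 = 1*27717 + 20354
27717 = 1*20354 + 7363
20354 = 2*7363 + 5628
7363 = 1*5628 + 1735
5628 = 3*1735 + 423
1735 = 4*423 + 43
423 = 9*43 + 36
43 = 1*36 + 7
36 = 5*7 + 1
7 = 7*1 + 0
Back-substitute:
1 = 36 − 5·7
1 = −5·43 + 6·36
1 = 6·423 − 59·43
1 = −59·1735 + 242·423
1 = 242·5628 − 785·1735
1 = −785·7363 + 1027·5628
1 = 1027·20354 − 2839·7363
1 = −2839·27717 + 3866·20354
1 = 3866·48071 − 6705·27717
1 = −6705·123859 + 17276·48071
1 = 17276·171930 − 23981·123859
So 123859·(-23981) ≡ 1 (mod 171930), i.e. 123859⁻¹ ≡ 147949.
Then x ≡ 147949·54022 ≡ 162898 (mod 171930); the smallest non-negative solution is x = 162898.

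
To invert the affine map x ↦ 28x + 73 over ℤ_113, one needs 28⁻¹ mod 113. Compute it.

gcd(113, 28) by repeated division:
113 = 4·28 + 1
28 = 28·1 + 0
Since gcd(28, 113) = 1, back-substitute to write 1 as a combination:
1 = 113 − 4·28
Hence 28⁻¹ ≡ -4 ≡ 109 (mod 113).

109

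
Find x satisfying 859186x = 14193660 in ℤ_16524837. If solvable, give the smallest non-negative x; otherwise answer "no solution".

4234575

First find gcd(859186, 16524837):
16524837 = 19*859186 + 200303
859186 = 4*200303 + 57974
200303 = 3*57974 + 26381
57974 = 2*26381 + 5212
26381 = 5*5212 + 321
5212 = 16*321 + 76
321 = 4*76 + 17
76 = 4*17 + 8
17 = 2*8 + 1
8 = 8*1 + 0
gcd = 1, so a unique solution mod 16524837 exists.
Back-substitute for the Bézout coefficients:
1 = 17 − 2·8
1 = −2·76 + 9·17
1 = 9·321 − 38·76
1 = −38·5212 + 617·321
1 = 617·26381 − 3123·5212
1 = −3123·57974 + 6863·26381
1 = 6863·200303 − 23712·57974
1 = −23712·859186 + 101711·200303
1 = 101711·16524837 − 1956221·859186
So 859186·(-1956221) ≡ 1 (mod 16524837), giving 859186⁻¹ ≡ 14568616.
x ≡ 859186⁻¹·14193660 ≡ 14568616·14193660 ≡ 4234575 (mod 16524837).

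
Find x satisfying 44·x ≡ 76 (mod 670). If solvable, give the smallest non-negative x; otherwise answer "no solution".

First find gcd(44, 670):
670 = 15*44 + 10
44 = 4*10 + 4
10 = 2*4 + 2
4 = 2*2 + 0
gcd = 2 and 2 | 76, so solutions exist. Divide through by 2: 22x ≡ 38 (mod 335).
Now find 22⁻¹ mod 335:
335 = 15·22 + 5
22 = 4·5 + 2
5 = 2·2 + 1
2 = 2·1 + 0
Back-substitute:
1 = 5 − 2·2
1 = −2·22 + 9·5
1 = 9·335 − 137·22
So 22·(-137) ≡ 1 (mod 335), i.e. 22⁻¹ ≡ 198.
Then x ≡ 198·38 ≡ 154 (mod 335); the smallest non-negative solution is x = 154.

154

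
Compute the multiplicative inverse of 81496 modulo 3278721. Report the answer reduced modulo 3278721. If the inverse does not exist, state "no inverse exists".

Run Euclid on (3278721, 81496):
3278721 = 40·81496 + 18881
81496 = 4·18881 + 5972
18881 = 3·5972 + 965
5972 = 6·965 + 182
965 = 5·182 + 55
182 = 3·55 + 17
55 = 3·17 + 4
17 = 4·4 + 1
4 = 4·1 + 0
Since gcd(81496, 3278721) = 1, back-substitute to write 1 as a combination:
1 = 17 − 4·4
1 = −4·55 + 13·17
1 = 13·182 − 43·55
1 = −43·965 + 228·182
1 = 228·5972 − 1411·965
1 = −1411·18881 + 4461·5972
1 = 4461·81496 − 19255·18881
1 = −19255·3278721 + 774661·81496
So 81496·774661 ≡ 1 (mod 3278721).

774661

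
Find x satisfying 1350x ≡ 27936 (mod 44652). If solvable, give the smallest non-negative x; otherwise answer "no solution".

First find gcd(1350, 44652):
44652 = 33·1350 + 102
1350 = 13·102 + 24
102 = 4·24 + 6
24 = 4·6 + 0
gcd = 6 and 6 | 27936, so solutions exist. Divide through by 6: 225x ≡ 4656 (mod 7442).
Now find 225⁻¹ mod 7442:
7442 = 33·225 + 17
225 = 13·17 + 4
17 = 4·4 + 1
4 = 4·1 + 0
Back-substitute:
1 = 17 − 4·4
1 = −4·225 + 53·17
1 = 53·7442 − 1753·225
So 225·(-1753) ≡ 1 (mod 7442), i.e. 225⁻¹ ≡ 5689.
Then x ≡ 5689·4656 ≡ 1906 (mod 7442); the smallest non-negative solution is x = 1906.

1906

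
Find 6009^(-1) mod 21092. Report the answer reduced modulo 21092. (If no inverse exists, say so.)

Apply the Euclidean algorithm to 21092 and 6009:
21092 = 3×6009 + 3065
6009 = 1×3065 + 2944
3065 = 1×2944 + 121
2944 = 24×121 + 40
121 = 3×40 + 1
40 = 40×1 + 0
Since gcd(6009, 21092) = 1, back-substitute to write 1 as a combination:
1 = 121 − 3·40
1 = −3·2944 + 73·121
1 = 73·3065 − 76·2944
1 = −76·6009 + 149·3065
1 = 149·21092 − 523·6009
Thus 6009·(-523) ≡ 1 (mod 21092); reducing, -523 mod 21092 = 20569.

20569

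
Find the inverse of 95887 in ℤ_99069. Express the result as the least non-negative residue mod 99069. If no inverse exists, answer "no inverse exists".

58003

Run Euclid on (99069, 95887):
99069 = 1×95887 + 3182
95887 = 30×3182 + 427
3182 = 7×427 + 193
427 = 2×193 + 41
193 = 4×41 + 29
41 = 1×29 + 12
29 = 2×12 + 5
12 = 2×5 + 2
5 = 2×2 + 1
2 = 2×1 + 0
Since gcd(95887, 99069) = 1, back-substitute to write 1 as a combination:
1 = 5 − 2·2
1 = −2·12 + 5·5
1 = 5·29 − 12·12
1 = −12·41 + 17·29
1 = 17·193 − 80·41
1 = −80·427 + 177·193
1 = 177·3182 − 1319·427
1 = −1319·95887 + 39747·3182
1 = 39747·99069 − 41066·95887
So 95887·(-41066) ≡ 1 (mod 99069), and -41066 ≡ 58003 (mod 99069).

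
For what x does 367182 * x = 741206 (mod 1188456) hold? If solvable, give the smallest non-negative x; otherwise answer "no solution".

no solution

gcd(367182, 1188456):
1188456 = 3×367182 + 86910
367182 = 4×86910 + 19542
86910 = 4×19542 + 8742
19542 = 2×8742 + 2058
8742 = 4×2058 + 510
2058 = 4×510 + 18
510 = 28×18 + 6
18 = 3×6 + 0
gcd = 6, but 6 ∤ 741206, so the congruence has no solution.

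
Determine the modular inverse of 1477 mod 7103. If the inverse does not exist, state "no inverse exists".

2544

gcd(7103, 1477) by repeated division:
7103 = 4×1477 + 1195
1477 = 1×1195 + 282
1195 = 4×282 + 67
282 = 4×67 + 14
67 = 4×14 + 11
14 = 1×11 + 3
11 = 3×3 + 2
3 = 1×2 + 1
2 = 2×1 + 0
The gcd is 1. Working backward:
1 = 3 − 2
1 = −11 + 4·3
1 = 4·14 − 5·11
1 = −5·67 + 24·14
1 = 24·282 − 101·67
1 = −101·1195 + 428·282
1 = 428·1477 − 529·1195
1 = −529·7103 + 2544·1477
So 1477·2544 ≡ 1 (mod 7103).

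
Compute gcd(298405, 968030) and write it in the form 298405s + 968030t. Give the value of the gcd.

5

Repeated division:
968030 = 3*298405 + 72815
298405 = 4*72815 + 7145
72815 = 10*7145 + 1365
7145 = 5*1365 + 320
1365 = 4*320 + 85
320 = 3*85 + 65
85 = 1*65 + 20
65 = 3*20 + 5
20 = 4*5 + 0
gcd(298405, 968030) = 5.
Express as a combination:
5 = 65 − 3·20
5 = −3·85 + 4·65
5 = 4·320 − 15·85
5 = −15·1365 + 64·320
5 = 64·7145 − 335·1365
5 = −335·72815 + 3414·7145
5 = 3414·298405 − 13991·72815
5 = −13991·968030 + 45387·298405
So 5 = (-13991)·968030 + (45387)·298405.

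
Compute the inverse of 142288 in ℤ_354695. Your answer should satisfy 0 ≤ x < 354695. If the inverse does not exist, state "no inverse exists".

Extended Euclidean algorithm:
354695 = 2*142288 + 70119
142288 = 2*70119 + 2050
70119 = 34*2050 + 419
2050 = 4*419 + 374
419 = 1*374 + 45
374 = 8*45 + 14
45 = 3*14 + 3
14 = 4*3 + 2
3 = 1*2 + 1
2 = 2*1 + 0
The gcd is 1. Working backward:
1 = 3 − 2
1 = −14 + 5·3
1 = 5·45 − 16·14
1 = −16·374 + 133·45
1 = 133·419 − 149·374
1 = −149·2050 + 729·419
1 = 729·70119 − 24935·2050
1 = −24935·142288 + 50599·70119
1 = 50599·354695 − 126133·142288
So 142288·(-126133) ≡ 1 (mod 354695), and -126133 ≡ 228562 (mod 354695).

228562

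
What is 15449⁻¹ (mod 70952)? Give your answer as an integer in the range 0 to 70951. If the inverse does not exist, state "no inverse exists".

no inverse exists

Euclidean algorithm on 70952, 15449:
70952 = 4·15449 + 9156
15449 = 1·9156 + 6293
9156 = 1·6293 + 2863
6293 = 2·2863 + 567
2863 = 5·567 + 28
567 = 20·28 + 7
28 = 4·7 + 0
Since gcd = 7 > 1, 15449 is not a unit mod 70952.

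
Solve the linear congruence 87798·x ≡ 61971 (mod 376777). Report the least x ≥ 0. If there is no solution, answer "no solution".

First find gcd(87798, 376777):
376777 = 4*87798 + 25585
87798 = 3*25585 + 11043
25585 = 2*11043 + 3499
11043 = 3*3499 + 546
3499 = 6*546 + 223
546 = 2*223 + 100
223 = 2*100 + 23
100 = 4*23 + 8
23 = 2*8 + 7
8 = 1*7 + 1
7 = 7*1 + 0
gcd = 1, so a unique solution mod 376777 exists.
Back-substitute for the Bézout coefficients:
1 = 8 − 7
1 = −23 + 3·8
1 = 3·100 − 13·23
1 = −13·223 + 29·100
1 = 29·546 − 71·223
1 = −71·3499 + 455·546
1 = 455·11043 − 1436·3499
1 = −1436·25585 + 3327·11043
1 = 3327·87798 − 11417·25585
1 = −11417·376777 + 48995·87798
So 87798·(48995) ≡ 1 (mod 376777), giving 87798⁻¹ ≡ 48995.
x ≡ 87798⁻¹·61971 ≡ 48995·61971 ≡ 200079 (mod 376777).

200079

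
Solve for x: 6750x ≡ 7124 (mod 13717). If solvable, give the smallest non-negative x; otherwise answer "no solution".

First find gcd(6750, 13717):
13717 = 2·6750 + 217
6750 = 31·217 + 23
217 = 9·23 + 10
23 = 2·10 + 3
10 = 3·3 + 1
3 = 3·1 + 0
gcd = 1, so a unique solution mod 13717 exists.
Back-substitute for the Bézout coefficients:
1 = 10 − 3·3
1 = −3·23 + 7·10
1 = 7·217 − 66·23
1 = −66·6750 + 2053·217
1 = 2053·13717 − 4172·6750
So 6750·(-4172) ≡ 1 (mod 13717), giving 6750⁻¹ ≡ 9545.
x ≡ 6750⁻¹·7124 ≡ 9545·7124 ≡ 3411 (mod 13717).

3411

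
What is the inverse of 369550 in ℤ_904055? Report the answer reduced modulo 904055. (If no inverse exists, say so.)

no inverse exists

Compute gcd(369550, 904055):
904055 = 2×369550 + 164955
369550 = 2×164955 + 39640
164955 = 4×39640 + 6395
39640 = 6×6395 + 1270
6395 = 5×1270 + 45
1270 = 28×45 + 10
45 = 4×10 + 5
10 = 2×5 + 0
Since gcd = 5 > 1, 369550 is not a unit mod 904055.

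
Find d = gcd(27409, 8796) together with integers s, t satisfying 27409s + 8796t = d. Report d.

1

Apply Euclid's algorithm to 27409 and 8796:
27409 = 3·8796 + 1021
8796 = 8·1021 + 628
1021 = 1·628 + 393
628 = 1·393 + 235
393 = 1·235 + 158
235 = 1·158 + 77
158 = 2·77 + 4
77 = 19·4 + 1
4 = 4·1 + 0
gcd(27409, 8796) = 1.
Working backward:
1 = 77 − 19·4
1 = −19·158 + 39·77
1 = 39·235 − 58·158
1 = −58·393 + 97·235
1 = 97·628 − 155·393
1 = −155·1021 + 252·628
1 = 252·8796 − 2171·1021
1 = −2171·27409 + 6765·8796
So 1 = (-2171)·27409 + (6765)·8796.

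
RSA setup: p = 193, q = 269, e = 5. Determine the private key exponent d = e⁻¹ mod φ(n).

φ(n) = (p−1)(q−1) = 192·268 = 51456.
Need d with 5·d ≡ 1 (mod 51456). Apply the extended Euclidean algorithm:
51456 = 10291·5 + 1
5 = 5·1 + 0
Back-substitute:
1 = 51456 − 10291·5
So 5·(-10291) ≡ 1 (mod 51456), hence d ≡ -10291 ≡ 41165 (mod 51456).

41165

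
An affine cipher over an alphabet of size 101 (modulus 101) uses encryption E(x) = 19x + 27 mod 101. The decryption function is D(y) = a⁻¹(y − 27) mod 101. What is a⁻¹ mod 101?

16

Apply the Euclidean algorithm to 101 and 19:
101 = 5×19 + 6
19 = 3×6 + 1
6 = 6×1 + 0
The gcd is 1. Working backward:
1 = 19 − 3·6
1 = −3·101 + 16·19
So 19·16 ≡ 1 (mod 101).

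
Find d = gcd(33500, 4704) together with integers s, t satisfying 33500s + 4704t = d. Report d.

Apply Euclid's algorithm to 33500 and 4704:
33500 = 7*4704 + 572
4704 = 8*572 + 128
572 = 4*128 + 60
128 = 2*60 + 8
60 = 7*8 + 4
8 = 2*4 + 0
gcd(33500, 4704) = 4.
Working backward:
4 = 60 − 7·8
4 = −7·128 + 15·60
4 = 15·572 − 67·128
4 = −67·4704 + 551·572
4 = 551·33500 − 3924·4704
So 4 = (551)·33500 + (-3924)·4704.

4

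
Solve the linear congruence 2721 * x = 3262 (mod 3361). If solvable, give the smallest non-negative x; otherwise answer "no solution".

First find gcd(2721, 3361):
3361 = 1×2721 + 640
2721 = 4×640 + 161
640 = 3×161 + 157
161 = 1×157 + 4
157 = 39×4 + 1
4 = 4×1 + 0
gcd = 1, so a unique solution mod 3361 exists.
Back-substitute for the Bézout coefficients:
1 = 157 − 39·4
1 = −39·161 + 40·157
1 = 40·640 − 159·161
1 = −159·2721 + 676·640
1 = 676·3361 − 835·2721
So 2721·(-835) ≡ 1 (mod 3361), giving 2721⁻¹ ≡ 2526.
x ≡ 2721⁻¹·3262 ≡ 2526·3262 ≡ 2001 (mod 3361).

2001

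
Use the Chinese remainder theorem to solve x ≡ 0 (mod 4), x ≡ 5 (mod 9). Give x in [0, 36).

Write x = 0 + 4·k. Then 4·k ≡ 5 − 0 ≡ 5 (mod 9).
Need 4⁻¹ mod 9. Extended Euclid on (9, 4):
9 = 2*4 + 1
4 = 4*1 + 0
Back-substitute:
1 = 9 − 2·4
4⁻¹ ≡ 7 (mod 9), so k ≡ 7·5 ≡ 8 (mod 9).
x = 0 + 4·8 = 32.

32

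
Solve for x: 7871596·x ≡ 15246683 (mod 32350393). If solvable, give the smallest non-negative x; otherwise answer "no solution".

First find gcd(7871596, 32350393):
32350393 = 4*7871596 + 864009
7871596 = 9*864009 + 95515
864009 = 9*95515 + 4374
95515 = 21*4374 + 3661
4374 = 1*3661 + 713
3661 = 5*713 + 96
713 = 7*96 + 41
96 = 2*41 + 14
41 = 2*14 + 13
14 = 1*13 + 1
13 = 13*1 + 0
gcd = 1, so a unique solution mod 32350393 exists.
Back-substitute for the Bézout coefficients:
1 = 14 − 13
1 = −41 + 3·14
1 = 3·96 − 7·41
1 = −7·713 + 52·96
1 = 52·3661 − 267·713
1 = −267·4374 + 319·3661
1 = 319·95515 − 6966·4374
1 = −6966·864009 + 63013·95515
1 = 63013·7871596 − 574083·864009
1 = −574083·32350393 + 2359345·7871596
So 7871596·(2359345) ≡ 1 (mod 32350393), giving 7871596⁻¹ ≡ 2359345.
x ≡ 7871596⁻¹·15246683 ≡ 2359345·15246683 ≡ 4054320 (mod 32350393).

4054320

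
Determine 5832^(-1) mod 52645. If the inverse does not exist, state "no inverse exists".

gcd(52645, 5832) by repeated division:
52645 = 9×5832 + 157
5832 = 37×157 + 23
157 = 6×23 + 19
23 = 1×19 + 4
19 = 4×4 + 3
4 = 1×3 + 1
3 = 3×1 + 0
gcd = 1, so the inverse exists. Back-substitute:
1 = 4 − 3
1 = −19 + 5·4
1 = 5·23 − 6·19
1 = −6·157 + 41·23
1 = 41·5832 − 1523·157
1 = −1523·52645 + 13748·5832
So 5832·13748 ≡ 1 (mod 52645).

13748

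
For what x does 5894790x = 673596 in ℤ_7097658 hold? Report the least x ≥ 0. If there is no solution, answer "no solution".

First find gcd(5894790, 7097658):
7097658 = 1×5894790 + 1202868
5894790 = 4×1202868 + 1083318
1202868 = 1×1083318 + 119550
1083318 = 9×119550 + 7368
119550 = 16×7368 + 1662
7368 = 4×1662 + 720
1662 = 2×720 + 222
720 = 3×222 + 54
222 = 4×54 + 6
54 = 9×6 + 0
gcd = 6 and 6 | 673596, so solutions exist. Divide through by 6: 982465x ≡ 112266 (mod 1182943).
Now find 982465⁻¹ mod 1182943:
1182943 = 1*982465 + 200478
982465 = 4*200478 + 180553
200478 = 1*180553 + 19925
180553 = 9*19925 + 1228
19925 = 16*1228 + 277
1228 = 4*277 + 120
277 = 2*120 + 37
120 = 3*37 + 9
37 = 4*9 + 1
9 = 9*1 + 0
Back-substitute:
1 = 37 − 4·9
1 = −4·120 + 13·37
1 = 13·277 − 30·120
1 = −30·1228 + 133·277
1 = 133·19925 − 2158·1228
1 = −2158·180553 + 19555·19925
1 = 19555·200478 − 21713·180553
1 = −21713·982465 + 106407·200478
1 = 106407·1182943 − 128120·982465
So 982465·(-128120) ≡ 1 (mod 1182943), i.e. 982465⁻¹ ≡ 1054823.
Then x ≡ 1054823·112266 ≡ 1066960 (mod 1182943); the smallest non-negative solution is x = 1066960.

1066960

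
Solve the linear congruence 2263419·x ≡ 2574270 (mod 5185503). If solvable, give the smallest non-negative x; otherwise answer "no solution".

71398

First find gcd(2263419, 5185503):
5185503 = 2*2263419 + 658665
2263419 = 3*658665 + 287424
658665 = 2*287424 + 83817
287424 = 3*83817 + 35973
83817 = 2*35973 + 11871
35973 = 3*11871 + 360
11871 = 32*360 + 351
360 = 1*351 + 9
351 = 39*9 + 0
gcd = 9 and 9 | 2574270, so solutions exist. Divide through by 9: 251491x ≡ 286030 (mod 576167).
Now find 251491⁻¹ mod 576167:
576167 = 2*251491 + 73185
251491 = 3*73185 + 31936
73185 = 2*31936 + 9313
31936 = 3*9313 + 3997
9313 = 2*3997 + 1319
3997 = 3*1319 + 40
1319 = 32*40 + 39
40 = 1*39 + 1
39 = 39*1 + 0
Back-substitute:
1 = 40 − 39
1 = −1319 + 33·40
1 = 33·3997 − 100·1319
1 = −100·9313 + 233·3997
1 = 233·31936 − 799·9313
1 = −799·73185 + 1831·31936
1 = 1831·251491 − 6292·73185
1 = −6292·576167 + 14415·251491
So 251491⁻¹ ≡ 14415 (mod 576167).
Then x ≡ 14415·286030 ≡ 71398 (mod 576167); the smallest non-negative solution is x = 71398.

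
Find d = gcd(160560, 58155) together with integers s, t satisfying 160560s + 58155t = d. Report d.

Repeated division:
160560 = 2*58155 + 44250
58155 = 1*44250 + 13905
44250 = 3*13905 + 2535
13905 = 5*2535 + 1230
2535 = 2*1230 + 75
1230 = 16*75 + 30
75 = 2*30 + 15
30 = 2*15 + 0
gcd(160560, 58155) = 15.
Express as a combination:
15 = 75 − 2·30
15 = −2·1230 + 33·75
15 = 33·2535 − 68·1230
15 = −68·13905 + 373·2535
15 = 373·44250 − 1187·13905
15 = −1187·58155 + 1560·44250
15 = 1560·160560 − 4307·58155
So 15 = (1560)·160560 + (-4307)·58155.

15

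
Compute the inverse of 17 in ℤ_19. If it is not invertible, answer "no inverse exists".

9

Apply the Euclidean algorithm to 19 and 17:
19 = 1*17 + 2
17 = 8*2 + 1
2 = 2*1 + 0
Since gcd(17, 19) = 1, back-substitute to write 1 as a combination:
1 = 17 − 8·2
1 = −8·19 + 9·17
So 17·9 ≡ 1 (mod 19).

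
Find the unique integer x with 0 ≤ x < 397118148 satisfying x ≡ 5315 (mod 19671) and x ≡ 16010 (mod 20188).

169352954

Write x = 5315 + 19671·k. Then 19671·k ≡ 16010 − 5315 ≡ 10695 (mod 20188).
Need 19671⁻¹ mod 20188. Extended Euclid on (20188, 19671):
20188 = 1*19671 + 517
19671 = 38*517 + 25
517 = 20*25 + 17
25 = 1*17 + 8
17 = 2*8 + 1
8 = 8*1 + 0
Back-substitute:
1 = 17 − 2·8
1 = −2·25 + 3·17
1 = 3·517 − 62·25
1 = −62·19671 + 2359·517
1 = 2359·20188 − 2421·19671
19671⁻¹ ≡ 17767 (mod 20188), so k ≡ 17767·10695 ≡ 8609 (mod 20188).
x = 5315 + 19671·8609 = 169352954.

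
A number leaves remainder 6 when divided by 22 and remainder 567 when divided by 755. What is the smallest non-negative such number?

Write x = 6 + 22·k. Then 22·k ≡ 567 − 6 ≡ 561 (mod 755).
Need 22⁻¹ mod 755. Extended Euclid on (755, 22):
755 = 34×22 + 7
22 = 3×7 + 1
7 = 7×1 + 0
Back-substitute:
1 = 22 − 3·7
1 = −3·755 + 103·22
22⁻¹ ≡ 103 (mod 755), so k ≡ 103·561 ≡ 403 (mod 755).
x = 6 + 22·403 = 8872.

8872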